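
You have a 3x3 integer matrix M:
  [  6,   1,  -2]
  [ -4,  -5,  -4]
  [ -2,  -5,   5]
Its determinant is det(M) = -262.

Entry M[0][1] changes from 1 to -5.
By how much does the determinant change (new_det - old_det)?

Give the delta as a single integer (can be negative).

Answer: -168

Derivation:
Cofactor C_01 = 28
Entry delta = -5 - 1 = -6
Det delta = entry_delta * cofactor = -6 * 28 = -168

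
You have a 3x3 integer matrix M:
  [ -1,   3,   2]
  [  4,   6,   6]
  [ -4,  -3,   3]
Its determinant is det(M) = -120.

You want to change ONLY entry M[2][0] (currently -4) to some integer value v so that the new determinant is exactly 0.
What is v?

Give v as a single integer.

det is linear in entry M[2][0]: det = old_det + (v - -4) * C_20
Cofactor C_20 = 6
Want det = 0: -120 + (v - -4) * 6 = 0
  (v - -4) = 120 / 6 = 20
  v = -4 + (20) = 16

Answer: 16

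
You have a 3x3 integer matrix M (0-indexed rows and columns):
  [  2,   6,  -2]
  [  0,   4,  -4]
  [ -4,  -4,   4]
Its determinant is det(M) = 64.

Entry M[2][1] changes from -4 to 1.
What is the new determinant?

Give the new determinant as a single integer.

Answer: 104

Derivation:
det is linear in row 2: changing M[2][1] by delta changes det by delta * cofactor(2,1).
Cofactor C_21 = (-1)^(2+1) * minor(2,1) = 8
Entry delta = 1 - -4 = 5
Det delta = 5 * 8 = 40
New det = 64 + 40 = 104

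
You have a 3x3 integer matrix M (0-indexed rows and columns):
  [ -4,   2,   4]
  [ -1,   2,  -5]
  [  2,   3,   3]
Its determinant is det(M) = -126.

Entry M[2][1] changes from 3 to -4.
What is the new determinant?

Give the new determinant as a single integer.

Answer: 42

Derivation:
det is linear in row 2: changing M[2][1] by delta changes det by delta * cofactor(2,1).
Cofactor C_21 = (-1)^(2+1) * minor(2,1) = -24
Entry delta = -4 - 3 = -7
Det delta = -7 * -24 = 168
New det = -126 + 168 = 42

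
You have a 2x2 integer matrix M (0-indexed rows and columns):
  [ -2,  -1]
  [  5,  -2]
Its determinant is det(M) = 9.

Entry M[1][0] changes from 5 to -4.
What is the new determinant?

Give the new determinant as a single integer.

Answer: 0

Derivation:
det is linear in row 1: changing M[1][0] by delta changes det by delta * cofactor(1,0).
Cofactor C_10 = (-1)^(1+0) * minor(1,0) = 1
Entry delta = -4 - 5 = -9
Det delta = -9 * 1 = -9
New det = 9 + -9 = 0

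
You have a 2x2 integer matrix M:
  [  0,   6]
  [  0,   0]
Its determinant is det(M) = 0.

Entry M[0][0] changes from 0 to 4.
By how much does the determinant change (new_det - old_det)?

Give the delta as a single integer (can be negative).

Cofactor C_00 = 0
Entry delta = 4 - 0 = 4
Det delta = entry_delta * cofactor = 4 * 0 = 0

Answer: 0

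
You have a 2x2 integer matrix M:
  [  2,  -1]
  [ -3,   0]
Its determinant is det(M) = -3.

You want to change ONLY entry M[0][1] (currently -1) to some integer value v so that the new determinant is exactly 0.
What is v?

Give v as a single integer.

Answer: 0

Derivation:
det is linear in entry M[0][1]: det = old_det + (v - -1) * C_01
Cofactor C_01 = 3
Want det = 0: -3 + (v - -1) * 3 = 0
  (v - -1) = 3 / 3 = 1
  v = -1 + (1) = 0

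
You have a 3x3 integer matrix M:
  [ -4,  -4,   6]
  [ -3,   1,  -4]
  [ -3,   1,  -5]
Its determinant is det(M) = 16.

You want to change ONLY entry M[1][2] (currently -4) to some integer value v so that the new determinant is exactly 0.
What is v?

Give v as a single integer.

det is linear in entry M[1][2]: det = old_det + (v - -4) * C_12
Cofactor C_12 = 16
Want det = 0: 16 + (v - -4) * 16 = 0
  (v - -4) = -16 / 16 = -1
  v = -4 + (-1) = -5

Answer: -5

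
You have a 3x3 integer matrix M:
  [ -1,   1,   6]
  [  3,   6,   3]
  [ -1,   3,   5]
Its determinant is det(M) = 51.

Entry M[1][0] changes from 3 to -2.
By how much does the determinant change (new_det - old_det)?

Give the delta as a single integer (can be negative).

Answer: -65

Derivation:
Cofactor C_10 = 13
Entry delta = -2 - 3 = -5
Det delta = entry_delta * cofactor = -5 * 13 = -65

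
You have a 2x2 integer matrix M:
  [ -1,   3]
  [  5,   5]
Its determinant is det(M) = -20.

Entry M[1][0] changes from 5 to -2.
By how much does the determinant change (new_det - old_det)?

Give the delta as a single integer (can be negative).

Answer: 21

Derivation:
Cofactor C_10 = -3
Entry delta = -2 - 5 = -7
Det delta = entry_delta * cofactor = -7 * -3 = 21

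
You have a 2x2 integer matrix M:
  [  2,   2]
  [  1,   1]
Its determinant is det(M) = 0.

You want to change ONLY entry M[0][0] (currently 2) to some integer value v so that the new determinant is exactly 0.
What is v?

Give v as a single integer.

Answer: 2

Derivation:
det is linear in entry M[0][0]: det = old_det + (v - 2) * C_00
Cofactor C_00 = 1
Want det = 0: 0 + (v - 2) * 1 = 0
  (v - 2) = 0 / 1 = 0
  v = 2 + (0) = 2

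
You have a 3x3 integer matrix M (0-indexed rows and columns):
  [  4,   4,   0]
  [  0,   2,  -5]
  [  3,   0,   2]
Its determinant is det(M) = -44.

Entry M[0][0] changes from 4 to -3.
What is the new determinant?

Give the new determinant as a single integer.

det is linear in row 0: changing M[0][0] by delta changes det by delta * cofactor(0,0).
Cofactor C_00 = (-1)^(0+0) * minor(0,0) = 4
Entry delta = -3 - 4 = -7
Det delta = -7 * 4 = -28
New det = -44 + -28 = -72

Answer: -72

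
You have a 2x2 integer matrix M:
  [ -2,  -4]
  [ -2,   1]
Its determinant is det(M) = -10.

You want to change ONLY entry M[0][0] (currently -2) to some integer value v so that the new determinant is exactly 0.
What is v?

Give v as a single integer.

Answer: 8

Derivation:
det is linear in entry M[0][0]: det = old_det + (v - -2) * C_00
Cofactor C_00 = 1
Want det = 0: -10 + (v - -2) * 1 = 0
  (v - -2) = 10 / 1 = 10
  v = -2 + (10) = 8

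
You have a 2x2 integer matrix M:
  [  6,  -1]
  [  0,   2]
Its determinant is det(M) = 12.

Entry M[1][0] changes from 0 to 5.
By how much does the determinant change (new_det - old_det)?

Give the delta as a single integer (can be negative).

Cofactor C_10 = 1
Entry delta = 5 - 0 = 5
Det delta = entry_delta * cofactor = 5 * 1 = 5

Answer: 5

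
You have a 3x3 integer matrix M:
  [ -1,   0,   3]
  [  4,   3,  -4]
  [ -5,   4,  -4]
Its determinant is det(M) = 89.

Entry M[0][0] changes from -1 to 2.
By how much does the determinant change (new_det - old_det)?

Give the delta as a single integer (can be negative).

Answer: 12

Derivation:
Cofactor C_00 = 4
Entry delta = 2 - -1 = 3
Det delta = entry_delta * cofactor = 3 * 4 = 12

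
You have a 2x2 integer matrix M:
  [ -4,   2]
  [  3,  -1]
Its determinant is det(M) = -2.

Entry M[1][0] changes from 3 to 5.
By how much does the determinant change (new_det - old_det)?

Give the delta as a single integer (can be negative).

Answer: -4

Derivation:
Cofactor C_10 = -2
Entry delta = 5 - 3 = 2
Det delta = entry_delta * cofactor = 2 * -2 = -4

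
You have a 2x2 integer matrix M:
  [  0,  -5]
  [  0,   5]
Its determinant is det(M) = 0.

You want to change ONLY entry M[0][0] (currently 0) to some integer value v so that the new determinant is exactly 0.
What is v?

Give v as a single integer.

Answer: 0

Derivation:
det is linear in entry M[0][0]: det = old_det + (v - 0) * C_00
Cofactor C_00 = 5
Want det = 0: 0 + (v - 0) * 5 = 0
  (v - 0) = 0 / 5 = 0
  v = 0 + (0) = 0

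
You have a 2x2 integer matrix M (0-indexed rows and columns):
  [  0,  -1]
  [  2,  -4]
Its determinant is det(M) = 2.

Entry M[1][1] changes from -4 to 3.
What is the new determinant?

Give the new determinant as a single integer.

det is linear in row 1: changing M[1][1] by delta changes det by delta * cofactor(1,1).
Cofactor C_11 = (-1)^(1+1) * minor(1,1) = 0
Entry delta = 3 - -4 = 7
Det delta = 7 * 0 = 0
New det = 2 + 0 = 2

Answer: 2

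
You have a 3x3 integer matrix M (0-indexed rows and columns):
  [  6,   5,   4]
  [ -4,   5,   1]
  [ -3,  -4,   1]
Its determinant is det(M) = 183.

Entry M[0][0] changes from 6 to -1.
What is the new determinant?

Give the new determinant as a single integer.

Answer: 120

Derivation:
det is linear in row 0: changing M[0][0] by delta changes det by delta * cofactor(0,0).
Cofactor C_00 = (-1)^(0+0) * minor(0,0) = 9
Entry delta = -1 - 6 = -7
Det delta = -7 * 9 = -63
New det = 183 + -63 = 120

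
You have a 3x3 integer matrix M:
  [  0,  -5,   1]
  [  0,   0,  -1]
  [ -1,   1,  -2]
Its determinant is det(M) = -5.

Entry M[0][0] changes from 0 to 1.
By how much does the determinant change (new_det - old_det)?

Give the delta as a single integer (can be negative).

Cofactor C_00 = 1
Entry delta = 1 - 0 = 1
Det delta = entry_delta * cofactor = 1 * 1 = 1

Answer: 1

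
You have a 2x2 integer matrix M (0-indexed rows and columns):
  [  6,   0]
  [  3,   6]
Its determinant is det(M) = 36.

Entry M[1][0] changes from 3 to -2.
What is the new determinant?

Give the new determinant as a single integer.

Answer: 36

Derivation:
det is linear in row 1: changing M[1][0] by delta changes det by delta * cofactor(1,0).
Cofactor C_10 = (-1)^(1+0) * minor(1,0) = 0
Entry delta = -2 - 3 = -5
Det delta = -5 * 0 = 0
New det = 36 + 0 = 36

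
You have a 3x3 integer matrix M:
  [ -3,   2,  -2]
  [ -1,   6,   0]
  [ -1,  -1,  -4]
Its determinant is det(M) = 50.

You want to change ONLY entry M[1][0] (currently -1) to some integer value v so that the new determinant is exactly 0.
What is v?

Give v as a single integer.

Answer: -6

Derivation:
det is linear in entry M[1][0]: det = old_det + (v - -1) * C_10
Cofactor C_10 = 10
Want det = 0: 50 + (v - -1) * 10 = 0
  (v - -1) = -50 / 10 = -5
  v = -1 + (-5) = -6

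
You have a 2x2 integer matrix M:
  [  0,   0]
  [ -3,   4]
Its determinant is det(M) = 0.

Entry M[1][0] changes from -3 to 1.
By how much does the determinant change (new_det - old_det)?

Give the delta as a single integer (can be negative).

Answer: 0

Derivation:
Cofactor C_10 = 0
Entry delta = 1 - -3 = 4
Det delta = entry_delta * cofactor = 4 * 0 = 0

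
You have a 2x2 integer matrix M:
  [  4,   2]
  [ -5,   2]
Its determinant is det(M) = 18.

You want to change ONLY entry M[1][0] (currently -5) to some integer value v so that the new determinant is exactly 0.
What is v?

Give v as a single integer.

Answer: 4

Derivation:
det is linear in entry M[1][0]: det = old_det + (v - -5) * C_10
Cofactor C_10 = -2
Want det = 0: 18 + (v - -5) * -2 = 0
  (v - -5) = -18 / -2 = 9
  v = -5 + (9) = 4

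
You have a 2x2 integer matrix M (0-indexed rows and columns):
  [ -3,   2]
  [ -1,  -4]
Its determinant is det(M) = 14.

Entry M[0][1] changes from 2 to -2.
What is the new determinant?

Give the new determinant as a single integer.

det is linear in row 0: changing M[0][1] by delta changes det by delta * cofactor(0,1).
Cofactor C_01 = (-1)^(0+1) * minor(0,1) = 1
Entry delta = -2 - 2 = -4
Det delta = -4 * 1 = -4
New det = 14 + -4 = 10

Answer: 10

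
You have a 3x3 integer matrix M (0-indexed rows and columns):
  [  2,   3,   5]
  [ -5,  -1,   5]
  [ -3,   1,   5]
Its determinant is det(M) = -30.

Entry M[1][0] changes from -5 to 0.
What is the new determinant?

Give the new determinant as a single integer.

det is linear in row 1: changing M[1][0] by delta changes det by delta * cofactor(1,0).
Cofactor C_10 = (-1)^(1+0) * minor(1,0) = -10
Entry delta = 0 - -5 = 5
Det delta = 5 * -10 = -50
New det = -30 + -50 = -80

Answer: -80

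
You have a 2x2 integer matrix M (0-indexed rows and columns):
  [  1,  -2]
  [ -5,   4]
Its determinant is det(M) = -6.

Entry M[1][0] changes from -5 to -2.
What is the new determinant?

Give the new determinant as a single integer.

Answer: 0

Derivation:
det is linear in row 1: changing M[1][0] by delta changes det by delta * cofactor(1,0).
Cofactor C_10 = (-1)^(1+0) * minor(1,0) = 2
Entry delta = -2 - -5 = 3
Det delta = 3 * 2 = 6
New det = -6 + 6 = 0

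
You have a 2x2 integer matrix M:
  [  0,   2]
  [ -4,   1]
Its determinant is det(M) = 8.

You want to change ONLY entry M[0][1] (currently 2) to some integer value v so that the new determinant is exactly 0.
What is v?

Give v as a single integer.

det is linear in entry M[0][1]: det = old_det + (v - 2) * C_01
Cofactor C_01 = 4
Want det = 0: 8 + (v - 2) * 4 = 0
  (v - 2) = -8 / 4 = -2
  v = 2 + (-2) = 0

Answer: 0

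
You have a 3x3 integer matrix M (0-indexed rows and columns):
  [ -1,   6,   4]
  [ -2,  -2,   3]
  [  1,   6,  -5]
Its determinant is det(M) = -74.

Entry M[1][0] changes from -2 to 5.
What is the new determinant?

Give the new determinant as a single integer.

Answer: 304

Derivation:
det is linear in row 1: changing M[1][0] by delta changes det by delta * cofactor(1,0).
Cofactor C_10 = (-1)^(1+0) * minor(1,0) = 54
Entry delta = 5 - -2 = 7
Det delta = 7 * 54 = 378
New det = -74 + 378 = 304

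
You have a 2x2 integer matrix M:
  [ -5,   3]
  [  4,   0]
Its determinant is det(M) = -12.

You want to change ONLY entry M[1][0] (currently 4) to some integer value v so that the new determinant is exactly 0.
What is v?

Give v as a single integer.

Answer: 0

Derivation:
det is linear in entry M[1][0]: det = old_det + (v - 4) * C_10
Cofactor C_10 = -3
Want det = 0: -12 + (v - 4) * -3 = 0
  (v - 4) = 12 / -3 = -4
  v = 4 + (-4) = 0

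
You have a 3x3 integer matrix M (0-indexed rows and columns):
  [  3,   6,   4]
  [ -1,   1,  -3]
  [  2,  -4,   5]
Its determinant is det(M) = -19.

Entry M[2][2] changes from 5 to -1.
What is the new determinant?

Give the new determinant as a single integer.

det is linear in row 2: changing M[2][2] by delta changes det by delta * cofactor(2,2).
Cofactor C_22 = (-1)^(2+2) * minor(2,2) = 9
Entry delta = -1 - 5 = -6
Det delta = -6 * 9 = -54
New det = -19 + -54 = -73

Answer: -73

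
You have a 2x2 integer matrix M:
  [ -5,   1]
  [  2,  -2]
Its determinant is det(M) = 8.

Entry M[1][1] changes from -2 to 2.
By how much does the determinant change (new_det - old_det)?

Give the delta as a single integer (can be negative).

Cofactor C_11 = -5
Entry delta = 2 - -2 = 4
Det delta = entry_delta * cofactor = 4 * -5 = -20

Answer: -20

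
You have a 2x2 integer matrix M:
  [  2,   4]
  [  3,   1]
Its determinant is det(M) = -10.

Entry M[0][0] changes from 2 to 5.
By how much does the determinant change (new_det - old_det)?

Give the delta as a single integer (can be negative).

Answer: 3

Derivation:
Cofactor C_00 = 1
Entry delta = 5 - 2 = 3
Det delta = entry_delta * cofactor = 3 * 1 = 3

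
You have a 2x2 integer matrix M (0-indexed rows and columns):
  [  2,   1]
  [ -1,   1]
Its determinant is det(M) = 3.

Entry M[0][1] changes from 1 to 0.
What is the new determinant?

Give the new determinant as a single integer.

Answer: 2

Derivation:
det is linear in row 0: changing M[0][1] by delta changes det by delta * cofactor(0,1).
Cofactor C_01 = (-1)^(0+1) * minor(0,1) = 1
Entry delta = 0 - 1 = -1
Det delta = -1 * 1 = -1
New det = 3 + -1 = 2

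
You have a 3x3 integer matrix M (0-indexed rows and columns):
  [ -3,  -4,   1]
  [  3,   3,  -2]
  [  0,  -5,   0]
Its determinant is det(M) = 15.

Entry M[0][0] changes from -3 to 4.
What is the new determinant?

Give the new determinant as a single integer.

Answer: -55

Derivation:
det is linear in row 0: changing M[0][0] by delta changes det by delta * cofactor(0,0).
Cofactor C_00 = (-1)^(0+0) * minor(0,0) = -10
Entry delta = 4 - -3 = 7
Det delta = 7 * -10 = -70
New det = 15 + -70 = -55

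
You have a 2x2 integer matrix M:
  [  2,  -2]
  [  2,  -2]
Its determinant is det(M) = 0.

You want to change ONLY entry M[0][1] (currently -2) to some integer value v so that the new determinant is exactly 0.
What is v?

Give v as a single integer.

Answer: -2

Derivation:
det is linear in entry M[0][1]: det = old_det + (v - -2) * C_01
Cofactor C_01 = -2
Want det = 0: 0 + (v - -2) * -2 = 0
  (v - -2) = 0 / -2 = 0
  v = -2 + (0) = -2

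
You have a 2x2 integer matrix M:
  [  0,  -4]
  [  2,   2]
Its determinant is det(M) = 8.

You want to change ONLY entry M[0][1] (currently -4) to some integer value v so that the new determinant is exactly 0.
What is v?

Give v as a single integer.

Answer: 0

Derivation:
det is linear in entry M[0][1]: det = old_det + (v - -4) * C_01
Cofactor C_01 = -2
Want det = 0: 8 + (v - -4) * -2 = 0
  (v - -4) = -8 / -2 = 4
  v = -4 + (4) = 0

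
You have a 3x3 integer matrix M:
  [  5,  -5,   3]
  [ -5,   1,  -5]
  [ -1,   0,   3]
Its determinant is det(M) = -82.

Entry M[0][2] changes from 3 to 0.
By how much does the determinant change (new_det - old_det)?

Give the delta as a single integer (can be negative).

Answer: -3

Derivation:
Cofactor C_02 = 1
Entry delta = 0 - 3 = -3
Det delta = entry_delta * cofactor = -3 * 1 = -3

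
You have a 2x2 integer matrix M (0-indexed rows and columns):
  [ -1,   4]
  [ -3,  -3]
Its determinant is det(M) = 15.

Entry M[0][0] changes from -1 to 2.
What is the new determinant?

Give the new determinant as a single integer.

det is linear in row 0: changing M[0][0] by delta changes det by delta * cofactor(0,0).
Cofactor C_00 = (-1)^(0+0) * minor(0,0) = -3
Entry delta = 2 - -1 = 3
Det delta = 3 * -3 = -9
New det = 15 + -9 = 6

Answer: 6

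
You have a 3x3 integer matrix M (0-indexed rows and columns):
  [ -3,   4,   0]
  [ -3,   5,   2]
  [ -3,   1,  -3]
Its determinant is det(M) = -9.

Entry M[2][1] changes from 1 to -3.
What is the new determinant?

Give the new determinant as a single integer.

det is linear in row 2: changing M[2][1] by delta changes det by delta * cofactor(2,1).
Cofactor C_21 = (-1)^(2+1) * minor(2,1) = 6
Entry delta = -3 - 1 = -4
Det delta = -4 * 6 = -24
New det = -9 + -24 = -33

Answer: -33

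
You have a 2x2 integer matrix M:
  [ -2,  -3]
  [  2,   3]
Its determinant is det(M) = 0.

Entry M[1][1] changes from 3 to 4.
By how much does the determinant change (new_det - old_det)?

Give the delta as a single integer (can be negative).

Answer: -2

Derivation:
Cofactor C_11 = -2
Entry delta = 4 - 3 = 1
Det delta = entry_delta * cofactor = 1 * -2 = -2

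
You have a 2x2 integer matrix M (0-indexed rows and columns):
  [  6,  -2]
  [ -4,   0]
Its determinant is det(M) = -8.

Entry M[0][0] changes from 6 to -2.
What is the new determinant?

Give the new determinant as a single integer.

det is linear in row 0: changing M[0][0] by delta changes det by delta * cofactor(0,0).
Cofactor C_00 = (-1)^(0+0) * minor(0,0) = 0
Entry delta = -2 - 6 = -8
Det delta = -8 * 0 = 0
New det = -8 + 0 = -8

Answer: -8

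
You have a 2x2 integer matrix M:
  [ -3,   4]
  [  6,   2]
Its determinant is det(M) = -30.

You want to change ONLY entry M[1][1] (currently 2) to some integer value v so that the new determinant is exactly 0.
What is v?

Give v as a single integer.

det is linear in entry M[1][1]: det = old_det + (v - 2) * C_11
Cofactor C_11 = -3
Want det = 0: -30 + (v - 2) * -3 = 0
  (v - 2) = 30 / -3 = -10
  v = 2 + (-10) = -8

Answer: -8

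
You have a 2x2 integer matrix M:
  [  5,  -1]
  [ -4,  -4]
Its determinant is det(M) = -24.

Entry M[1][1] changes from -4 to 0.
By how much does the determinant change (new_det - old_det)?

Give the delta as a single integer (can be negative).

Cofactor C_11 = 5
Entry delta = 0 - -4 = 4
Det delta = entry_delta * cofactor = 4 * 5 = 20

Answer: 20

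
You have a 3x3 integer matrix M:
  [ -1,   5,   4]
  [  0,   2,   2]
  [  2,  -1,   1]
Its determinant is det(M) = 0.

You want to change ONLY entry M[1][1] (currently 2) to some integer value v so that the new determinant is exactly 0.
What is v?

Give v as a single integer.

det is linear in entry M[1][1]: det = old_det + (v - 2) * C_11
Cofactor C_11 = -9
Want det = 0: 0 + (v - 2) * -9 = 0
  (v - 2) = 0 / -9 = 0
  v = 2 + (0) = 2

Answer: 2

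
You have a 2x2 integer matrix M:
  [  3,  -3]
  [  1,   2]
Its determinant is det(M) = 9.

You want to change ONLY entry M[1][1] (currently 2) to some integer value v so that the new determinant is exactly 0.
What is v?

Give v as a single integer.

Answer: -1

Derivation:
det is linear in entry M[1][1]: det = old_det + (v - 2) * C_11
Cofactor C_11 = 3
Want det = 0: 9 + (v - 2) * 3 = 0
  (v - 2) = -9 / 3 = -3
  v = 2 + (-3) = -1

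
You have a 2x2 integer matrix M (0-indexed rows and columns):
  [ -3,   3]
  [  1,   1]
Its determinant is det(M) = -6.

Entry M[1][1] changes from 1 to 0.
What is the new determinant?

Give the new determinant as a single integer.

det is linear in row 1: changing M[1][1] by delta changes det by delta * cofactor(1,1).
Cofactor C_11 = (-1)^(1+1) * minor(1,1) = -3
Entry delta = 0 - 1 = -1
Det delta = -1 * -3 = 3
New det = -6 + 3 = -3

Answer: -3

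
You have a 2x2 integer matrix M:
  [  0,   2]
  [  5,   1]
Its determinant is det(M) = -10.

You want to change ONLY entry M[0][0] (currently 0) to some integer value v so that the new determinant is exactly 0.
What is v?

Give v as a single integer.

Answer: 10

Derivation:
det is linear in entry M[0][0]: det = old_det + (v - 0) * C_00
Cofactor C_00 = 1
Want det = 0: -10 + (v - 0) * 1 = 0
  (v - 0) = 10 / 1 = 10
  v = 0 + (10) = 10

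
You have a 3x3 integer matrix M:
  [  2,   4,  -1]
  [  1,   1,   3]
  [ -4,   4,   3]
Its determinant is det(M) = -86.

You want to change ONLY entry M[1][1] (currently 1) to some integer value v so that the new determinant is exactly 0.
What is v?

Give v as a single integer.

Answer: 44

Derivation:
det is linear in entry M[1][1]: det = old_det + (v - 1) * C_11
Cofactor C_11 = 2
Want det = 0: -86 + (v - 1) * 2 = 0
  (v - 1) = 86 / 2 = 43
  v = 1 + (43) = 44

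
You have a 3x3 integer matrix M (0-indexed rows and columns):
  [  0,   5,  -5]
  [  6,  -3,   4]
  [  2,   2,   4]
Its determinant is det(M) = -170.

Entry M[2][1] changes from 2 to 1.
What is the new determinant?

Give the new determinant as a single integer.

Answer: -140

Derivation:
det is linear in row 2: changing M[2][1] by delta changes det by delta * cofactor(2,1).
Cofactor C_21 = (-1)^(2+1) * minor(2,1) = -30
Entry delta = 1 - 2 = -1
Det delta = -1 * -30 = 30
New det = -170 + 30 = -140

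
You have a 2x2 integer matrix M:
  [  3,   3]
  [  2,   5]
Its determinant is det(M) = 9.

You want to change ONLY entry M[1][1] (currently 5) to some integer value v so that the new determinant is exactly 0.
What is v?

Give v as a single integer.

Answer: 2

Derivation:
det is linear in entry M[1][1]: det = old_det + (v - 5) * C_11
Cofactor C_11 = 3
Want det = 0: 9 + (v - 5) * 3 = 0
  (v - 5) = -9 / 3 = -3
  v = 5 + (-3) = 2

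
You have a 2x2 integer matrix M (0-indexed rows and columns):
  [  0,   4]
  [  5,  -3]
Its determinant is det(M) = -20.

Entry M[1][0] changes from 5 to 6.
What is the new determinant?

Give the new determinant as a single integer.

Answer: -24

Derivation:
det is linear in row 1: changing M[1][0] by delta changes det by delta * cofactor(1,0).
Cofactor C_10 = (-1)^(1+0) * minor(1,0) = -4
Entry delta = 6 - 5 = 1
Det delta = 1 * -4 = -4
New det = -20 + -4 = -24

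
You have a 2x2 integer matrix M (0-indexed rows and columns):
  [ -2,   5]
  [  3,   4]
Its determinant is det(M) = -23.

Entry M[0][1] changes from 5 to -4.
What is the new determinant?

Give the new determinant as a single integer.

det is linear in row 0: changing M[0][1] by delta changes det by delta * cofactor(0,1).
Cofactor C_01 = (-1)^(0+1) * minor(0,1) = -3
Entry delta = -4 - 5 = -9
Det delta = -9 * -3 = 27
New det = -23 + 27 = 4

Answer: 4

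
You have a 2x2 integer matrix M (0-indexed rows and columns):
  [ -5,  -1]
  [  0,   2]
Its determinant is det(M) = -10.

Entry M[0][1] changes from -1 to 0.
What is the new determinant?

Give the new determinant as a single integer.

Answer: -10

Derivation:
det is linear in row 0: changing M[0][1] by delta changes det by delta * cofactor(0,1).
Cofactor C_01 = (-1)^(0+1) * minor(0,1) = 0
Entry delta = 0 - -1 = 1
Det delta = 1 * 0 = 0
New det = -10 + 0 = -10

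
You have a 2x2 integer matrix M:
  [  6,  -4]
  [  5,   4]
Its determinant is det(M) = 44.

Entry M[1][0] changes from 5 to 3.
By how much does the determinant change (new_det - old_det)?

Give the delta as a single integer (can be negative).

Answer: -8

Derivation:
Cofactor C_10 = 4
Entry delta = 3 - 5 = -2
Det delta = entry_delta * cofactor = -2 * 4 = -8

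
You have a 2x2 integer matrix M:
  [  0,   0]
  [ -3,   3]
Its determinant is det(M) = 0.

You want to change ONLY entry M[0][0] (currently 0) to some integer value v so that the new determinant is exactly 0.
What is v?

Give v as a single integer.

det is linear in entry M[0][0]: det = old_det + (v - 0) * C_00
Cofactor C_00 = 3
Want det = 0: 0 + (v - 0) * 3 = 0
  (v - 0) = 0 / 3 = 0
  v = 0 + (0) = 0

Answer: 0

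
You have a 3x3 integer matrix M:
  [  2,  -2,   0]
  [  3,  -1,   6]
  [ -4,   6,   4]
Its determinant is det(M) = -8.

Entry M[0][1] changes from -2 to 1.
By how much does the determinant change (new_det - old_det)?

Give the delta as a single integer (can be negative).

Answer: -108

Derivation:
Cofactor C_01 = -36
Entry delta = 1 - -2 = 3
Det delta = entry_delta * cofactor = 3 * -36 = -108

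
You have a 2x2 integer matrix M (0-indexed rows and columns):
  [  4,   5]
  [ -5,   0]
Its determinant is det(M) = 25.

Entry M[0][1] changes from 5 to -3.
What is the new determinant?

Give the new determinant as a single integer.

det is linear in row 0: changing M[0][1] by delta changes det by delta * cofactor(0,1).
Cofactor C_01 = (-1)^(0+1) * minor(0,1) = 5
Entry delta = -3 - 5 = -8
Det delta = -8 * 5 = -40
New det = 25 + -40 = -15

Answer: -15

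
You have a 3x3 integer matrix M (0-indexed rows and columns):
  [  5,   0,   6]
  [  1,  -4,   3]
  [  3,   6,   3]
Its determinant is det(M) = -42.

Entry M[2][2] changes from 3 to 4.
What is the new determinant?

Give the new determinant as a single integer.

det is linear in row 2: changing M[2][2] by delta changes det by delta * cofactor(2,2).
Cofactor C_22 = (-1)^(2+2) * minor(2,2) = -20
Entry delta = 4 - 3 = 1
Det delta = 1 * -20 = -20
New det = -42 + -20 = -62

Answer: -62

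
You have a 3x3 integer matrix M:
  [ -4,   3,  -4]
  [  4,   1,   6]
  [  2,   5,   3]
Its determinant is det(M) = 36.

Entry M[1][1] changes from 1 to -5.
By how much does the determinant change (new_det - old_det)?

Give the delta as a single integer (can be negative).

Answer: 24

Derivation:
Cofactor C_11 = -4
Entry delta = -5 - 1 = -6
Det delta = entry_delta * cofactor = -6 * -4 = 24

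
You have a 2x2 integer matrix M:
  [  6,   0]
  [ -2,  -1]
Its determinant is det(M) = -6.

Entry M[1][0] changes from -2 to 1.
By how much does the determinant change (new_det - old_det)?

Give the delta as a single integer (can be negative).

Answer: 0

Derivation:
Cofactor C_10 = 0
Entry delta = 1 - -2 = 3
Det delta = entry_delta * cofactor = 3 * 0 = 0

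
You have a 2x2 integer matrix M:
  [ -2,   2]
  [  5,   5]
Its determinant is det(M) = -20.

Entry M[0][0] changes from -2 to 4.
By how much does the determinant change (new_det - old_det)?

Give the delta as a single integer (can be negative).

Cofactor C_00 = 5
Entry delta = 4 - -2 = 6
Det delta = entry_delta * cofactor = 6 * 5 = 30

Answer: 30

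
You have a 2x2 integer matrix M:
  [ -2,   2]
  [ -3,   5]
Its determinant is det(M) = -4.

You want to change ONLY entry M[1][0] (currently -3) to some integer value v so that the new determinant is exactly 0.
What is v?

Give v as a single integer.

Answer: -5

Derivation:
det is linear in entry M[1][0]: det = old_det + (v - -3) * C_10
Cofactor C_10 = -2
Want det = 0: -4 + (v - -3) * -2 = 0
  (v - -3) = 4 / -2 = -2
  v = -3 + (-2) = -5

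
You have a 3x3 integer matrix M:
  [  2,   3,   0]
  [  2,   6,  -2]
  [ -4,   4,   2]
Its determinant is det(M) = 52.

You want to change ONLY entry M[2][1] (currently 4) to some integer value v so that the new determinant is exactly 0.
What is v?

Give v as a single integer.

det is linear in entry M[2][1]: det = old_det + (v - 4) * C_21
Cofactor C_21 = 4
Want det = 0: 52 + (v - 4) * 4 = 0
  (v - 4) = -52 / 4 = -13
  v = 4 + (-13) = -9

Answer: -9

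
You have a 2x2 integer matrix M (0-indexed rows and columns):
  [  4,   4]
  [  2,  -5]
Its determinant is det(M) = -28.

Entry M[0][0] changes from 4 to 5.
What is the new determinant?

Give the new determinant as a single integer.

Answer: -33

Derivation:
det is linear in row 0: changing M[0][0] by delta changes det by delta * cofactor(0,0).
Cofactor C_00 = (-1)^(0+0) * minor(0,0) = -5
Entry delta = 5 - 4 = 1
Det delta = 1 * -5 = -5
New det = -28 + -5 = -33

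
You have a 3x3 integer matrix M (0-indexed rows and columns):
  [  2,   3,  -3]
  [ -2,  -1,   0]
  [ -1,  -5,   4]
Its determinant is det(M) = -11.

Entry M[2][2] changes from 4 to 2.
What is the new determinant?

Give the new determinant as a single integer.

det is linear in row 2: changing M[2][2] by delta changes det by delta * cofactor(2,2).
Cofactor C_22 = (-1)^(2+2) * minor(2,2) = 4
Entry delta = 2 - 4 = -2
Det delta = -2 * 4 = -8
New det = -11 + -8 = -19

Answer: -19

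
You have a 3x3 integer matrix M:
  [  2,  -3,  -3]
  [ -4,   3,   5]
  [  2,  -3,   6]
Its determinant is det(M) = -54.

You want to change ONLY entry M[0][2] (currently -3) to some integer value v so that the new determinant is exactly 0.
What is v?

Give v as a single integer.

Answer: 6

Derivation:
det is linear in entry M[0][2]: det = old_det + (v - -3) * C_02
Cofactor C_02 = 6
Want det = 0: -54 + (v - -3) * 6 = 0
  (v - -3) = 54 / 6 = 9
  v = -3 + (9) = 6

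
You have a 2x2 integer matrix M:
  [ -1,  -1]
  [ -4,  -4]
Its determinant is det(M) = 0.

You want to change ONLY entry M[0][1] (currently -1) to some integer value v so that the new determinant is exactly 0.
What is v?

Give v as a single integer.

det is linear in entry M[0][1]: det = old_det + (v - -1) * C_01
Cofactor C_01 = 4
Want det = 0: 0 + (v - -1) * 4 = 0
  (v - -1) = 0 / 4 = 0
  v = -1 + (0) = -1

Answer: -1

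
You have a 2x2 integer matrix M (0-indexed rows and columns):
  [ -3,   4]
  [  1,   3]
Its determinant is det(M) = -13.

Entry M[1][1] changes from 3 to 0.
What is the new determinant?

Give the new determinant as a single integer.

Answer: -4

Derivation:
det is linear in row 1: changing M[1][1] by delta changes det by delta * cofactor(1,1).
Cofactor C_11 = (-1)^(1+1) * minor(1,1) = -3
Entry delta = 0 - 3 = -3
Det delta = -3 * -3 = 9
New det = -13 + 9 = -4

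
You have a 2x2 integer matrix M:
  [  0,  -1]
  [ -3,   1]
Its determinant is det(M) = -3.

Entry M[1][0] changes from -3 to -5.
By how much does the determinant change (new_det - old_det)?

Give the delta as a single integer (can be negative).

Cofactor C_10 = 1
Entry delta = -5 - -3 = -2
Det delta = entry_delta * cofactor = -2 * 1 = -2

Answer: -2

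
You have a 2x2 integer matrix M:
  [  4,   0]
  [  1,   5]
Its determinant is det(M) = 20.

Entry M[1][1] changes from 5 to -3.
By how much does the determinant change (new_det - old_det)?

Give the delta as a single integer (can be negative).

Cofactor C_11 = 4
Entry delta = -3 - 5 = -8
Det delta = entry_delta * cofactor = -8 * 4 = -32

Answer: -32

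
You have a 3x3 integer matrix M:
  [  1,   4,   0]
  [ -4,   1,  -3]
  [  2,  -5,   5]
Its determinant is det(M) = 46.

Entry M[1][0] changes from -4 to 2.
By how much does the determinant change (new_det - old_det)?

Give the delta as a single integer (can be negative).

Cofactor C_10 = -20
Entry delta = 2 - -4 = 6
Det delta = entry_delta * cofactor = 6 * -20 = -120

Answer: -120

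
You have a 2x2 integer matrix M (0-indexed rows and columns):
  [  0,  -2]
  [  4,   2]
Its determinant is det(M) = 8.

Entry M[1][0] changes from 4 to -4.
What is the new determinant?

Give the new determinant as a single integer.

det is linear in row 1: changing M[1][0] by delta changes det by delta * cofactor(1,0).
Cofactor C_10 = (-1)^(1+0) * minor(1,0) = 2
Entry delta = -4 - 4 = -8
Det delta = -8 * 2 = -16
New det = 8 + -16 = -8

Answer: -8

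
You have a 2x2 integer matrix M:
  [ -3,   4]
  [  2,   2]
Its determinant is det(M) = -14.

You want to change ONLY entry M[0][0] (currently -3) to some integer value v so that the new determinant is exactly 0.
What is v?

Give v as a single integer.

det is linear in entry M[0][0]: det = old_det + (v - -3) * C_00
Cofactor C_00 = 2
Want det = 0: -14 + (v - -3) * 2 = 0
  (v - -3) = 14 / 2 = 7
  v = -3 + (7) = 4

Answer: 4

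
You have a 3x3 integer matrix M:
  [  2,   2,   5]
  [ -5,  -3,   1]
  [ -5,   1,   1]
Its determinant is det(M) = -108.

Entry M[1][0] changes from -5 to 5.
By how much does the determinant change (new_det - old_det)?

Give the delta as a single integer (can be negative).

Cofactor C_10 = 3
Entry delta = 5 - -5 = 10
Det delta = entry_delta * cofactor = 10 * 3 = 30

Answer: 30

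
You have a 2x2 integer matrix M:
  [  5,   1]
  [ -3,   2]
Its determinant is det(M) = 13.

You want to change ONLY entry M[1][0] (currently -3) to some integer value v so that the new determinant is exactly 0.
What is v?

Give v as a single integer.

det is linear in entry M[1][0]: det = old_det + (v - -3) * C_10
Cofactor C_10 = -1
Want det = 0: 13 + (v - -3) * -1 = 0
  (v - -3) = -13 / -1 = 13
  v = -3 + (13) = 10

Answer: 10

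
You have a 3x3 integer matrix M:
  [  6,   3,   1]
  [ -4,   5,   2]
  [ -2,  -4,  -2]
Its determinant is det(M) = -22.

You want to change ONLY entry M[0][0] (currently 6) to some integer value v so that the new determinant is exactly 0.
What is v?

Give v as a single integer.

Answer: -5

Derivation:
det is linear in entry M[0][0]: det = old_det + (v - 6) * C_00
Cofactor C_00 = -2
Want det = 0: -22 + (v - 6) * -2 = 0
  (v - 6) = 22 / -2 = -11
  v = 6 + (-11) = -5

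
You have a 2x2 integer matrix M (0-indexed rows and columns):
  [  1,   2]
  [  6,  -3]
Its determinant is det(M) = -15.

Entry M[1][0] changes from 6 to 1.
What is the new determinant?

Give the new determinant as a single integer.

Answer: -5

Derivation:
det is linear in row 1: changing M[1][0] by delta changes det by delta * cofactor(1,0).
Cofactor C_10 = (-1)^(1+0) * minor(1,0) = -2
Entry delta = 1 - 6 = -5
Det delta = -5 * -2 = 10
New det = -15 + 10 = -5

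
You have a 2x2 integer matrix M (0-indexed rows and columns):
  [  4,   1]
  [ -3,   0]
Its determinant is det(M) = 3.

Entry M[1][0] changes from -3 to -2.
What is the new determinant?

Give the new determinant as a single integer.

det is linear in row 1: changing M[1][0] by delta changes det by delta * cofactor(1,0).
Cofactor C_10 = (-1)^(1+0) * minor(1,0) = -1
Entry delta = -2 - -3 = 1
Det delta = 1 * -1 = -1
New det = 3 + -1 = 2

Answer: 2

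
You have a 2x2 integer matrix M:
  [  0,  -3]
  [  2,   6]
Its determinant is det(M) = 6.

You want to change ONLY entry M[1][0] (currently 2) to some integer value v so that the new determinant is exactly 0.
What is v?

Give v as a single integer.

Answer: 0

Derivation:
det is linear in entry M[1][0]: det = old_det + (v - 2) * C_10
Cofactor C_10 = 3
Want det = 0: 6 + (v - 2) * 3 = 0
  (v - 2) = -6 / 3 = -2
  v = 2 + (-2) = 0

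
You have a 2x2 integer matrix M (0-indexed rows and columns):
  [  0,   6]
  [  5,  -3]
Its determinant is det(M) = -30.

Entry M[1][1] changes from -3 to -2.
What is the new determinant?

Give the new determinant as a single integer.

det is linear in row 1: changing M[1][1] by delta changes det by delta * cofactor(1,1).
Cofactor C_11 = (-1)^(1+1) * minor(1,1) = 0
Entry delta = -2 - -3 = 1
Det delta = 1 * 0 = 0
New det = -30 + 0 = -30

Answer: -30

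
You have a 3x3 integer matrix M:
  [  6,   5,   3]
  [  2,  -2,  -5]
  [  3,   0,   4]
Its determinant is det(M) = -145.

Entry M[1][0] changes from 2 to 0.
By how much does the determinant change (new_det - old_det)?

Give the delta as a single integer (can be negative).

Answer: 40

Derivation:
Cofactor C_10 = -20
Entry delta = 0 - 2 = -2
Det delta = entry_delta * cofactor = -2 * -20 = 40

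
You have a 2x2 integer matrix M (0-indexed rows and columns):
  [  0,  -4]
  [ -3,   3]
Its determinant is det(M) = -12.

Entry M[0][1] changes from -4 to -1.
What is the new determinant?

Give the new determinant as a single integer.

det is linear in row 0: changing M[0][1] by delta changes det by delta * cofactor(0,1).
Cofactor C_01 = (-1)^(0+1) * minor(0,1) = 3
Entry delta = -1 - -4 = 3
Det delta = 3 * 3 = 9
New det = -12 + 9 = -3

Answer: -3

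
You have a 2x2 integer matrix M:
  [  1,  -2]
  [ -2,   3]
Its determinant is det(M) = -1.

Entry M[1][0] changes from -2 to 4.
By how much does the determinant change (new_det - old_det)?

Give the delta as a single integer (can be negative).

Cofactor C_10 = 2
Entry delta = 4 - -2 = 6
Det delta = entry_delta * cofactor = 6 * 2 = 12

Answer: 12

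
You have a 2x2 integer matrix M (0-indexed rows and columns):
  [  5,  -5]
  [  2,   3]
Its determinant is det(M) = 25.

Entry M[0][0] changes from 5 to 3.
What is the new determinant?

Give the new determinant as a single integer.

Answer: 19

Derivation:
det is linear in row 0: changing M[0][0] by delta changes det by delta * cofactor(0,0).
Cofactor C_00 = (-1)^(0+0) * minor(0,0) = 3
Entry delta = 3 - 5 = -2
Det delta = -2 * 3 = -6
New det = 25 + -6 = 19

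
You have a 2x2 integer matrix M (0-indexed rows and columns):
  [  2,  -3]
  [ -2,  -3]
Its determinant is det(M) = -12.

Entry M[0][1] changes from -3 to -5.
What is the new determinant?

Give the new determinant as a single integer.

Answer: -16

Derivation:
det is linear in row 0: changing M[0][1] by delta changes det by delta * cofactor(0,1).
Cofactor C_01 = (-1)^(0+1) * minor(0,1) = 2
Entry delta = -5 - -3 = -2
Det delta = -2 * 2 = -4
New det = -12 + -4 = -16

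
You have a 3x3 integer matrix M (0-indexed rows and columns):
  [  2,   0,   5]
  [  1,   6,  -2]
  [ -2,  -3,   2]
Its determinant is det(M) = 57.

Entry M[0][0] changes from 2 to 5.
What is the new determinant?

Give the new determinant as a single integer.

det is linear in row 0: changing M[0][0] by delta changes det by delta * cofactor(0,0).
Cofactor C_00 = (-1)^(0+0) * minor(0,0) = 6
Entry delta = 5 - 2 = 3
Det delta = 3 * 6 = 18
New det = 57 + 18 = 75

Answer: 75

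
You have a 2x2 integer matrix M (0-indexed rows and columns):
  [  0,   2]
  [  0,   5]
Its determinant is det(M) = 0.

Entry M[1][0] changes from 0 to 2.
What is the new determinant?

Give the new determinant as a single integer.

Answer: -4

Derivation:
det is linear in row 1: changing M[1][0] by delta changes det by delta * cofactor(1,0).
Cofactor C_10 = (-1)^(1+0) * minor(1,0) = -2
Entry delta = 2 - 0 = 2
Det delta = 2 * -2 = -4
New det = 0 + -4 = -4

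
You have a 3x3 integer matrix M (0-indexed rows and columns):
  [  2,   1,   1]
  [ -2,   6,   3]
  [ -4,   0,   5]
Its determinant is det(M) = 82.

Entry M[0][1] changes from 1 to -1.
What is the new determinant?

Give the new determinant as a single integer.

Answer: 86

Derivation:
det is linear in row 0: changing M[0][1] by delta changes det by delta * cofactor(0,1).
Cofactor C_01 = (-1)^(0+1) * minor(0,1) = -2
Entry delta = -1 - 1 = -2
Det delta = -2 * -2 = 4
New det = 82 + 4 = 86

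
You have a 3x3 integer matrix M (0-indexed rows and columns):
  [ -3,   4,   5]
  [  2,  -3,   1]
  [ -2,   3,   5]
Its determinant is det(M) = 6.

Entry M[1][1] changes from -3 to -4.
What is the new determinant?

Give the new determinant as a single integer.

Answer: 11

Derivation:
det is linear in row 1: changing M[1][1] by delta changes det by delta * cofactor(1,1).
Cofactor C_11 = (-1)^(1+1) * minor(1,1) = -5
Entry delta = -4 - -3 = -1
Det delta = -1 * -5 = 5
New det = 6 + 5 = 11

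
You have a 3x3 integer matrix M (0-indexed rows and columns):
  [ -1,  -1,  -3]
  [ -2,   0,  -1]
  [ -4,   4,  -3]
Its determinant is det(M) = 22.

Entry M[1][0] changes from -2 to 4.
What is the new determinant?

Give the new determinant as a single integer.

det is linear in row 1: changing M[1][0] by delta changes det by delta * cofactor(1,0).
Cofactor C_10 = (-1)^(1+0) * minor(1,0) = -15
Entry delta = 4 - -2 = 6
Det delta = 6 * -15 = -90
New det = 22 + -90 = -68

Answer: -68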